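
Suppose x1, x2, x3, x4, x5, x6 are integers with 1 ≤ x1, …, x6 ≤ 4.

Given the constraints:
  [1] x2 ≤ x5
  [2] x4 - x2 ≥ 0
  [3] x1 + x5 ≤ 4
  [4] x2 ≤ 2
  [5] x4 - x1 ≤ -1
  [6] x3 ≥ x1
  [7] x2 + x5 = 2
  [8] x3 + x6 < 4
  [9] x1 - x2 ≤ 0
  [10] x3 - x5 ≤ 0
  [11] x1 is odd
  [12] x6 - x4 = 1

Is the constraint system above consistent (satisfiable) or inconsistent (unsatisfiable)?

Constraints 2, 5, and 9 give x4 − x2 ≥ 0, x2 − x1 ≥ 0, x1 − x4 ≥ 1.
Adding all 3 inequalities: the left sides telescope to 0, and the right sides sum to 0 + 0 + 1 = 1. So 0 ≥ 1, which is false.

Unsatisfiable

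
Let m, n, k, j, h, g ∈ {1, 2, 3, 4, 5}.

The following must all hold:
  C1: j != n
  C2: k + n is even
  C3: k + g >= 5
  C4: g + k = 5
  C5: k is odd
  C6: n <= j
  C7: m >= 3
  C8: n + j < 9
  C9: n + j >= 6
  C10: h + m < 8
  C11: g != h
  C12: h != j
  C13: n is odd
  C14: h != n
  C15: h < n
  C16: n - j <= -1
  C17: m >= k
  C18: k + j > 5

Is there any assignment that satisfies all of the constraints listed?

Satisfiable

The assignment m = 4, n = 3, k = 1, j = 5, h = 2, g = 4 works:
  constraint 3 holds since k + g = 5.
  constraint 4 holds since g + k = 5.
  constraint 8 holds since n + j = 8.
The rest check out directly.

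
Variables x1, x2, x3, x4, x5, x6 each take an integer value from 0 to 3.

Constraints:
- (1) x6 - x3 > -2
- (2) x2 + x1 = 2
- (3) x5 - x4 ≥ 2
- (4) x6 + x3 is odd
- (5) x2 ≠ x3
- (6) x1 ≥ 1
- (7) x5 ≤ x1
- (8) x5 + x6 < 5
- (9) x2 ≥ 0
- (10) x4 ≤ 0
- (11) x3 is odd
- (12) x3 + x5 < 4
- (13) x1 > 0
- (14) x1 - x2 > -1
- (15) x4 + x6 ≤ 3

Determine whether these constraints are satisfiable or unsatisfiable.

Take x1 = 2, x2 = 0, x3 = 1, x4 = 0, x5 = 2, x6 = 0. Then constraint 1: x6 - x3 = -1; constraint 2: x2 + x1 = 2; constraint 3: x5 - x4 = 2, and every other listed constraint is also met.

Satisfiable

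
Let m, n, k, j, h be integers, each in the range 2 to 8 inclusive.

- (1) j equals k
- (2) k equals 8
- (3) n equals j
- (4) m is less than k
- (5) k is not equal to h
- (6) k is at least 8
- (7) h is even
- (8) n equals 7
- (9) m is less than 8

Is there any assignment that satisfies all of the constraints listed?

Constraint 8 fixes n = 7 and constraint 2 fixes k = 8. Constraints 1 and 3 give n = j = k, so n = k. But 7 ≠ 8 — contradiction.

Unsatisfiable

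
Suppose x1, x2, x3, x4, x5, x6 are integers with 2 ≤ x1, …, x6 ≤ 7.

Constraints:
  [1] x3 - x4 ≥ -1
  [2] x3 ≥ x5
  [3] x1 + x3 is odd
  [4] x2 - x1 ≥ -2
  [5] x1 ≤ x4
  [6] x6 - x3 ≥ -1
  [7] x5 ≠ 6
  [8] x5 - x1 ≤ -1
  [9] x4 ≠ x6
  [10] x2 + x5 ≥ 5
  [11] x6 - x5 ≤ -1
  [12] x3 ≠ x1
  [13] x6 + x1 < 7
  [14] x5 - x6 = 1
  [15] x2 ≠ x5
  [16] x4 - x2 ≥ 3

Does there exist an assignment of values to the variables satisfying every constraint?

Constraints 1, 4, 6, 8, 11, and 16 give x1 − x5 ≥ 1, x5 − x6 ≥ 1, x6 − x3 ≥ -1, x3 − x4 ≥ -1, x4 − x2 ≥ 3, x2 − x1 ≥ -2.
Adding all 6 inequalities: the left sides telescope to 0, and the right sides sum to 1 + 1 + (-1) + (-1) + 3 + (-2) = 1. So 0 ≥ 1, which is false.

Unsatisfiable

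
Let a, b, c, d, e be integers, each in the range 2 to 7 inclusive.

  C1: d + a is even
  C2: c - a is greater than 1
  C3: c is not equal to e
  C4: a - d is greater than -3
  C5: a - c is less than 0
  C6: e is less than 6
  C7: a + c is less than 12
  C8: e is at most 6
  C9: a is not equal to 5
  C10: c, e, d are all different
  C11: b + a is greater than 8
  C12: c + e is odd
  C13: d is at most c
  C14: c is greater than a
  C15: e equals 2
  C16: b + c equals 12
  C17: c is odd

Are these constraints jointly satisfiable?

Try a = 4, b = 5, c = 7, d = 4, e = 2.
Check constraint 2: c - a = 3; constraint 4: a - d = 0; constraint 5: a - c = -3. The remaining constraints are straightforward to verify.

Satisfiable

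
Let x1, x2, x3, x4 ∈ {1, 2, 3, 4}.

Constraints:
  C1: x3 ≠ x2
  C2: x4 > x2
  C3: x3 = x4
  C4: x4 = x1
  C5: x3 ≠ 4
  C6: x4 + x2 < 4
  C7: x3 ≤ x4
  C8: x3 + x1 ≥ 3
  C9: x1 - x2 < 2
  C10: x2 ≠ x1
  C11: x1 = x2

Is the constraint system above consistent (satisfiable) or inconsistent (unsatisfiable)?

From constraints 3, 4, and 11, x3 = x4 = x1 = x2, so x3 = x2. But constraint 1 says x3 ≠ x2. Contradiction.

Unsatisfiable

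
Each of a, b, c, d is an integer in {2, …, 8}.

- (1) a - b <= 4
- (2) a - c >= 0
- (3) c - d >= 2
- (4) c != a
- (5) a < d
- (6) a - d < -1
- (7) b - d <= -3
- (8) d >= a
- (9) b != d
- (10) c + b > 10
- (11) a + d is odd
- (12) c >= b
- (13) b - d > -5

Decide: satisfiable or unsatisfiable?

Unsatisfiable

Constraints 1, 2, 3, and 7 give c − d ≥ 2, d − b ≥ 3, b − a ≥ -4, a − c ≥ 0.
Adding all 4 inequalities: the left sides telescope to 0, and the right sides sum to 2 + 3 + (-4) + 0 = 1. So 0 ≥ 1, which is false.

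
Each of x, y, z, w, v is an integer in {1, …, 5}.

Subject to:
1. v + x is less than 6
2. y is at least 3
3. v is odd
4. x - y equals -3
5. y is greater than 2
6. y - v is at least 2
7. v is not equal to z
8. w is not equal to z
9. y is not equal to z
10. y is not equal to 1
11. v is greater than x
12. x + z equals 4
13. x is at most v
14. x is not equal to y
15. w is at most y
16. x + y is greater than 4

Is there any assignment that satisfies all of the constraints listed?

Satisfiable

Setting (x, y, z, w, v) = (2, 5, 2, 3, 3) satisfies everything: constraint 1: v + x = 5; constraint 4: x - y = -3; constraint 6: y - v = 2, and the others follow.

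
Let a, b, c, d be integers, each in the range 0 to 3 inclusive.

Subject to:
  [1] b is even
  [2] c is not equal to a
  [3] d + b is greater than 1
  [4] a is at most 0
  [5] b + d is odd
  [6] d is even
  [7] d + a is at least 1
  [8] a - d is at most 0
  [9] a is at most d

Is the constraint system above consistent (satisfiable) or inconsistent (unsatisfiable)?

Unsatisfiable

Constraint 1 makes b even and constraint 6 makes d even, so b + d must be even. Constraint 5 says b + d is odd — contradiction.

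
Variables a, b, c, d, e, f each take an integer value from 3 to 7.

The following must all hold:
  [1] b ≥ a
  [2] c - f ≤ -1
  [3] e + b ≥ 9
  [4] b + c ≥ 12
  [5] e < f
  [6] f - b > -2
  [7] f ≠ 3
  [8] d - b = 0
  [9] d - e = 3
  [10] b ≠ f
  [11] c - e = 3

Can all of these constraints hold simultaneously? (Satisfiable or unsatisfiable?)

Satisfiable

One satisfying assignment is a = 6, b = 6, c = 6, d = 6, e = 3, f = 7.
For the less obvious constraints — constraint 2: c - f = -1; constraint 3: e + b = 9; constraint 4: b + c = 12 — and the others hold by inspection.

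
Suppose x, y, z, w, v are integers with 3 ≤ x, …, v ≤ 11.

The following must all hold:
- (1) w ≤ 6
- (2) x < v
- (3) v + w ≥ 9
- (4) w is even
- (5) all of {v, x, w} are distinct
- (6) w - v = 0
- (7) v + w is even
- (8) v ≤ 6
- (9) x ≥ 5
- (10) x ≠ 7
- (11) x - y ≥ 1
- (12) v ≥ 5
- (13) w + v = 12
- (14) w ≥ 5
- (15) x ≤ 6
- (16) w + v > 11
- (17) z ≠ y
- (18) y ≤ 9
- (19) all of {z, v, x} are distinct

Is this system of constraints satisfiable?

Unsatisfiable

Constraints 1, 8, 9, 12, 14, and 15 confine each of v, x, w to the 2 values {5, 6}.
Constraint 5 requires all 3 of them to be distinct, but only 2 values are available — impossible by the pigeonhole principle.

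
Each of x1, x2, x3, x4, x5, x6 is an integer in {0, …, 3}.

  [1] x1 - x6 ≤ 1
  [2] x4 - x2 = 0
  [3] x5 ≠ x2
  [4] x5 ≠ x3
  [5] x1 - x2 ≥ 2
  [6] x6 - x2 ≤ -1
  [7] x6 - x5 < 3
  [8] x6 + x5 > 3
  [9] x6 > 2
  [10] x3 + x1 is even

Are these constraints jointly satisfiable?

Unsatisfiable

Constraints 1, 5, and 6 give x1 − x2 ≥ 2, x2 − x6 ≥ 1, x6 − x1 ≥ -1.
Adding all 3 inequalities: the left sides telescope to 0, and the right sides sum to 2 + 1 + (-1) = 2. So 0 ≥ 2, which is false.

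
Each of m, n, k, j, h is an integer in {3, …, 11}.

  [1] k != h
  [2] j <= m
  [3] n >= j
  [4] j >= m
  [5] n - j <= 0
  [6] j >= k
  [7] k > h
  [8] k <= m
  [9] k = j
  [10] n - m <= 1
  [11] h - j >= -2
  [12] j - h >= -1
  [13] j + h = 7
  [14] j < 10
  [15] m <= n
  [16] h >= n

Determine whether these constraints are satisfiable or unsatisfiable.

Unsatisfiable

Constraints 3, 6, 7, and 16 give j ≤ n, n ≤ h, h < k, k ≤ j. Chaining: j ≤ n ≤ h < k ≤ j, which forces j < j — impossible.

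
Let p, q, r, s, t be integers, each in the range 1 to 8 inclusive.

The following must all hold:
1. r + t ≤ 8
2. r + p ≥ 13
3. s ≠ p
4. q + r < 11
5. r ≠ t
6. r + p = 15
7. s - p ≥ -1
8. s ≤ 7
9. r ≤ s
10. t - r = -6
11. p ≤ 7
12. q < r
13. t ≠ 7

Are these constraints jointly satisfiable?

From constraints 8 and 9: r ≤ s ≤ 7. From constraint 11: p ≤ 7. Hence r + p ≤ 14. But constraint 6 requires r + p = 15, and 15 > 14. Contradiction.

Unsatisfiable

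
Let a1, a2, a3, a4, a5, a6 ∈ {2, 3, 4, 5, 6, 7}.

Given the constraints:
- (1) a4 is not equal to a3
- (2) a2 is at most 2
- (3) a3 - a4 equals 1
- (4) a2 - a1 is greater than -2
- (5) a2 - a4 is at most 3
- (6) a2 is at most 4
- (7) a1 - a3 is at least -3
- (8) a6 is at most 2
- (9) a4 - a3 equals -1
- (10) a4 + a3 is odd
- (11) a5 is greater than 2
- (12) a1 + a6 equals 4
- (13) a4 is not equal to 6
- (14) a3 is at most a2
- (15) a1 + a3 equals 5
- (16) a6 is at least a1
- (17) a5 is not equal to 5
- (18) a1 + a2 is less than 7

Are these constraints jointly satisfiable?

From constraints 8 and 16: a1 ≤ a6 ≤ 2. From constraints 2 and 14: a3 ≤ a2 ≤ 2. Hence a1 + a3 ≤ 4. But constraint 15 requires a1 + a3 = 5, and 5 > 4. Contradiction.

Unsatisfiable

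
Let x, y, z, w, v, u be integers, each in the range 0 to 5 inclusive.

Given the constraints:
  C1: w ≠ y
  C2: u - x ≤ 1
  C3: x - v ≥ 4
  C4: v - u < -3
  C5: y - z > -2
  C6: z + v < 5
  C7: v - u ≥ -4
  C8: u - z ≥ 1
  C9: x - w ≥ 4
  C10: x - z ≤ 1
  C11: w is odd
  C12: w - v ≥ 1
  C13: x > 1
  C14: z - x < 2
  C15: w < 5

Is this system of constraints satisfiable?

Constraints 7, 8, 9, 10, and 12 give w − v ≥ 1, v − u ≥ -4, u − z ≥ 1, z − x ≥ -1, x − w ≥ 4.
Adding all 5 inequalities: the left sides telescope to 0, and the right sides sum to 1 + (-4) + 1 + (-1) + 4 = 1. So 0 ≥ 1, which is false.

Unsatisfiable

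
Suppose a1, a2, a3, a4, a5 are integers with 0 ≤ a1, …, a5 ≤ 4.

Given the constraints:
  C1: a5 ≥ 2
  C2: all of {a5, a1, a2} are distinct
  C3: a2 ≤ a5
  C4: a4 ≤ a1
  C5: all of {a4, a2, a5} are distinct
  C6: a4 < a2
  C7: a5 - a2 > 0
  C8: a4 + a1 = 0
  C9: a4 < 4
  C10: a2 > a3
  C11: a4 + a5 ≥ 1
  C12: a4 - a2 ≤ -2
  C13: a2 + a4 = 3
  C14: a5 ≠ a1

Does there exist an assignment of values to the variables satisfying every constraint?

Satisfiable

The assignment a1 = 0, a2 = 3, a3 = 0, a4 = 0, a5 = 4 works:
  constraint 7 holds since a5 - a2 = 1.
  constraint 8 holds since a4 + a1 = 0.
  constraint 11 holds since a4 + a5 = 4.
The rest check out directly.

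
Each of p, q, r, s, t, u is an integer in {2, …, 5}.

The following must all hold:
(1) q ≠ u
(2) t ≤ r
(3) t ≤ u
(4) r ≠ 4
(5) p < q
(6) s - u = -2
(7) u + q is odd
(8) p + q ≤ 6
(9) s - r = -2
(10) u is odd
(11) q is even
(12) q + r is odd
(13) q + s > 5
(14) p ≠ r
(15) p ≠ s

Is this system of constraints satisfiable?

Satisfiable

The assignment p = 2, q = 4, r = 5, s = 3, t = 2, u = 5 works:
  constraint 6 holds since s - u = -2.
  constraint 8 holds since p + q = 6.
  constraint 9 holds since s - r = -2.
The rest check out directly.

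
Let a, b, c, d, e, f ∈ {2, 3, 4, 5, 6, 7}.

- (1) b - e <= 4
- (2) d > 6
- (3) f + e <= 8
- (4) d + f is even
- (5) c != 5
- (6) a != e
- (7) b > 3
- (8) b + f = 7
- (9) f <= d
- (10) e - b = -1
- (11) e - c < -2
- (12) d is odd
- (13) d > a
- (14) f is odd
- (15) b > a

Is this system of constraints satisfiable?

Satisfiable

Setting (a, b, c, d, e, f) = (2, 4, 6, 7, 3, 3) satisfies everything: constraint 1: b - e = 1; constraint 3: f + e = 6; constraint 8: b + f = 7, and the others follow.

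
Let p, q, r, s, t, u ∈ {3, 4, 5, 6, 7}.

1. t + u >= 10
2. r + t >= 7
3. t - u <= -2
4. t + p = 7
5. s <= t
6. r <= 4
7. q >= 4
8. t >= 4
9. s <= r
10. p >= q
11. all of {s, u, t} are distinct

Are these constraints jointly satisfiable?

From constraint 8: t ≥ 4. From constraints 7 and 10: p ≥ q ≥ 4. Hence t + p ≥ 8. But constraint 4 requires t + p = 7, and 7 < 8. Contradiction.

Unsatisfiable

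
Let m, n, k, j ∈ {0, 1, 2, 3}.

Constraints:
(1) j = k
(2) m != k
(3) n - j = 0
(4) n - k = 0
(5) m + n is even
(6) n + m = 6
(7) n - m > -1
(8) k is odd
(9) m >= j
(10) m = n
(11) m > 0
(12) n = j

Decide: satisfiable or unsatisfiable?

Unsatisfiable

From constraints 1, 10, and 12, m = n = j = k, so m = k. But constraint 2 says m ≠ k. Contradiction.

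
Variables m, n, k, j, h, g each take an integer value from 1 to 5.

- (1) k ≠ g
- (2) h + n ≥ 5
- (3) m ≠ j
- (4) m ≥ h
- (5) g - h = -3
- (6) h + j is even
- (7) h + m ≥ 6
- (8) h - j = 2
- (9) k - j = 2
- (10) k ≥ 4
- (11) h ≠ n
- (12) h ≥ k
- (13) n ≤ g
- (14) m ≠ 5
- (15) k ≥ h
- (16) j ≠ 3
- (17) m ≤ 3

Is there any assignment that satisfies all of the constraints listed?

From constraints 10 and 12: h ≥ k and k ≥ 4, so h ≥ 4. From constraints 4 and 17: h ≤ m and m ≤ 3, so h ≤ 3. But 3 < 4, so no value of h works.

Unsatisfiable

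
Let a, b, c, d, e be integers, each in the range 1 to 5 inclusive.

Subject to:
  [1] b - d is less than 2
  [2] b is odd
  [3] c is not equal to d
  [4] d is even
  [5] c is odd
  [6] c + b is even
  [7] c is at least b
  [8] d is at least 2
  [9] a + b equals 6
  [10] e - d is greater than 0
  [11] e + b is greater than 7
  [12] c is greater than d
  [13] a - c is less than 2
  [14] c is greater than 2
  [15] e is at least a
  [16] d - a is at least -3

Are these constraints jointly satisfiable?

Setting (a, b, c, d, e) = (3, 3, 3, 2, 5) satisfies everything: constraint 1: b - d = 1; constraint 9: a + b = 6; constraint 10: e - d = 3, and the others follow.

Satisfiable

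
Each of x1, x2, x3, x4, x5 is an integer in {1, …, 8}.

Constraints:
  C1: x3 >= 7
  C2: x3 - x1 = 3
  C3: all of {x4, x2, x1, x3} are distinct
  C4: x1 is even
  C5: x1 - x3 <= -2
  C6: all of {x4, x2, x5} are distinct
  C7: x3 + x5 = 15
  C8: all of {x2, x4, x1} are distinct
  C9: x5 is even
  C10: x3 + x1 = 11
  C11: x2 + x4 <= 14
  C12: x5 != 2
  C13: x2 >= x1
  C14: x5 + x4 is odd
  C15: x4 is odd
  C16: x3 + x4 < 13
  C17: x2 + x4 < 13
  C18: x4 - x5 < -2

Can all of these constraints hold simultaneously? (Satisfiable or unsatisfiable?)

Satisfiable

One satisfying assignment is x1 = 4, x2 = 6, x3 = 7, x4 = 5, x5 = 8.
For the less obvious constraints — constraint 2: x3 - x1 = 3; constraint 5: x1 - x3 = -3 — and the others hold by inspection.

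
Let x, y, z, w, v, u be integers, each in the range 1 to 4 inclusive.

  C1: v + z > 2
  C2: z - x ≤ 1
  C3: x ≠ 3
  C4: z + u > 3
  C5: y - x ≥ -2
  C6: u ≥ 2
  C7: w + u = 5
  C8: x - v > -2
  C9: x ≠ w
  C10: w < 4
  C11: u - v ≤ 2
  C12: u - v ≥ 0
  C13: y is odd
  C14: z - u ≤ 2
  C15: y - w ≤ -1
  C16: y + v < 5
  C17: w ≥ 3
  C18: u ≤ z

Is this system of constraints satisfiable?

One satisfying assignment is x = 1, y = 1, z = 2, w = 3, v = 1, u = 2.
For the less obvious constraints — constraint 1: v + z = 3; constraint 2: z - x = 1 — and the others hold by inspection.

Satisfiable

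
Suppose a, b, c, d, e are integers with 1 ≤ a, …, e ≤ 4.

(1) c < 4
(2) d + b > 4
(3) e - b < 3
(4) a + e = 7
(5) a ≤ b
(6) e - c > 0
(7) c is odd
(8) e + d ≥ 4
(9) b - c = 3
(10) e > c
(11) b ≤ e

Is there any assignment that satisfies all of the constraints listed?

Take a = 3, b = 4, c = 1, d = 3, e = 4. Then constraint 2: d + b = 7; constraint 3: e - b = 0; constraint 4: a + e = 7, and every other listed constraint is also met.

Satisfiable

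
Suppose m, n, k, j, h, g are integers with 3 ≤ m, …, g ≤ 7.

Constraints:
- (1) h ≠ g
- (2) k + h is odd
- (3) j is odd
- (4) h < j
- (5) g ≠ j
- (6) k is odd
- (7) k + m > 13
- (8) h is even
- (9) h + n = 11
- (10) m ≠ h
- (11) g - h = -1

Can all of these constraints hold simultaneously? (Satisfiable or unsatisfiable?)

Satisfiable

One satisfying assignment is m = 7, n = 7, k = 7, j = 5, h = 4, g = 3.
For the less obvious constraints — constraint 7: k + m = 14; constraint 9: h + n = 11; constraint 11: g - h = -1 — and the others hold by inspection.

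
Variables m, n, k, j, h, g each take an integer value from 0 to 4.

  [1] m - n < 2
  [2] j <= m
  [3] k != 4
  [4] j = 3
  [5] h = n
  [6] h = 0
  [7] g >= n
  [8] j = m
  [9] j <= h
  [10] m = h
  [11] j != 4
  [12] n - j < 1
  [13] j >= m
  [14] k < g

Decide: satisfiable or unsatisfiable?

Constraint 4 fixes j = 3 and constraint 6 fixes h = 0. Constraints 8 and 10 give j = m = h, so j = h. But 3 ≠ 0 — contradiction.

Unsatisfiable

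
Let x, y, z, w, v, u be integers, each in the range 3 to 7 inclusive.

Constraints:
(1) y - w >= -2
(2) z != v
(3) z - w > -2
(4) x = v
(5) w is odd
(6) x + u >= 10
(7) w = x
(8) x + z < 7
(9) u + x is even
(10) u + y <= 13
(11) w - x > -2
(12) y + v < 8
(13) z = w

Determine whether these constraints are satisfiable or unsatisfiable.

From constraints 4, 7, and 13, z = w = x = v, so z = v. But constraint 2 says z ≠ v. Contradiction.

Unsatisfiable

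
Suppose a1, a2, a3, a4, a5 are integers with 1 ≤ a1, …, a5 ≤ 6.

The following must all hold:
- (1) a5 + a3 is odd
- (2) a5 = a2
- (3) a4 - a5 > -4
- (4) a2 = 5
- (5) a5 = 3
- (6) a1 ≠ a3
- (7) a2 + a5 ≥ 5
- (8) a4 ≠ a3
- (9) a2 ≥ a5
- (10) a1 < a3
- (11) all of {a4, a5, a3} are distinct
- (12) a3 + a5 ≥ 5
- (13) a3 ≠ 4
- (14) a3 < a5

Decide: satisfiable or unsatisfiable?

Unsatisfiable

Constraint 5 fixes a5 = 3 and constraint 4 fixes a2 = 5, but constraint 2 requires a5 = a2. Since 3 ≠ 5, contradiction.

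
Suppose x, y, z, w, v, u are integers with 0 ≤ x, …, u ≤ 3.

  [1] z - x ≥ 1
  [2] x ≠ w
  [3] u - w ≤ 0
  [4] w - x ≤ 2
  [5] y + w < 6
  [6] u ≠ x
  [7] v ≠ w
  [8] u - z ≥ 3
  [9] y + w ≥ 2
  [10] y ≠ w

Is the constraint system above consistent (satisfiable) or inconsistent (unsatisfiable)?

Unsatisfiable

Constraints 1, 3, 4, and 8 give z − x ≥ 1, x − w ≥ -2, w − u ≥ 0, u − z ≥ 3.
Adding all 4 inequalities: the left sides telescope to 0, and the right sides sum to 1 + (-2) + 0 + 3 = 2. So 0 ≥ 2, which is false.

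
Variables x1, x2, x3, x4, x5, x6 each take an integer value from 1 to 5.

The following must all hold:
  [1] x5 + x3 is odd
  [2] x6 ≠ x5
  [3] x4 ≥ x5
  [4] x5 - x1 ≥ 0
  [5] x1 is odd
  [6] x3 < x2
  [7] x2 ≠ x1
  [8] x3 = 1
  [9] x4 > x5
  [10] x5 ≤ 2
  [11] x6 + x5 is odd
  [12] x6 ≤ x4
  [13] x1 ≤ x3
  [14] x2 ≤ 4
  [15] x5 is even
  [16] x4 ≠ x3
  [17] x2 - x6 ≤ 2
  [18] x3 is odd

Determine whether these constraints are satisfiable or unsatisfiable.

Satisfiable

Setting (x1, x2, x3, x4, x5, x6) = (1, 3, 1, 3, 2, 1) satisfies everything: constraint 1: x5 + x3 = 3 is odd; constraint 4: x5 - x1 = 1; constraint 17: x2 - x6 = 2, and the others follow.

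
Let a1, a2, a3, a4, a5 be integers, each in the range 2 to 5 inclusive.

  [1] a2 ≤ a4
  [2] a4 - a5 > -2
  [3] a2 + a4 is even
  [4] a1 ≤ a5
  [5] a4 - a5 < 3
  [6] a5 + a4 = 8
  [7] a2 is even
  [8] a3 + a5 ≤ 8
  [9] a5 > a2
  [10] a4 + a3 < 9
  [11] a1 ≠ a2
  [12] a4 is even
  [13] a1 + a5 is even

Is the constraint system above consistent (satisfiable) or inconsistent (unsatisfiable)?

Satisfiable

Take a1 = 4, a2 = 2, a3 = 4, a4 = 4, a5 = 4. Then constraint 2: a4 - a5 = 0; constraint 5: a4 - a5 = 0; constraint 6: a5 + a4 = 8, and every other listed constraint is also met.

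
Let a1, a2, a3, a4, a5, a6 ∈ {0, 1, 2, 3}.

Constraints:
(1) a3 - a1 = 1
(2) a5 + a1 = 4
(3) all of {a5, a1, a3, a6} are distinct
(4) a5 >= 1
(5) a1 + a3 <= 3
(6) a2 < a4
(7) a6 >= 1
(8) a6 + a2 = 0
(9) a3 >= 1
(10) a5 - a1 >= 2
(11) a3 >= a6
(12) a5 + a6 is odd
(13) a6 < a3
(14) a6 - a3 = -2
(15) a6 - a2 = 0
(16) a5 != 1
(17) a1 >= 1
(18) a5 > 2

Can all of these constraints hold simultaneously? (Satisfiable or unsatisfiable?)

Constraints 4, 7, 9, and 17 confine each of a5, a1, a3, a6 to the 3 values {1, …, 3} (the domain already gives each ≤ 3).
Constraint 3 requires all 4 of them to be distinct, but only 3 values are available — impossible by the pigeonhole principle.

Unsatisfiable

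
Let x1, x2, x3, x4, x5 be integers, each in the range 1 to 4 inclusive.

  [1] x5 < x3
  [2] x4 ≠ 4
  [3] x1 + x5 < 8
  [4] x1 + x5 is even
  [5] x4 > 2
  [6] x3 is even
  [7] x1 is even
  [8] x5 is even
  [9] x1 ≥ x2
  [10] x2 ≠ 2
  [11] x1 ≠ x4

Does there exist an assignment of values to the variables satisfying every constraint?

Satisfiable

One satisfying assignment is x1 = 4, x2 = 4, x3 = 4, x4 = 3, x5 = 2.
For the less obvious constraints — constraint 3: x1 + x5 = 6; constraint 4: x1 + x5 = 6 is even; constraint 6: x3 = 4 is even — and the others hold by inspection.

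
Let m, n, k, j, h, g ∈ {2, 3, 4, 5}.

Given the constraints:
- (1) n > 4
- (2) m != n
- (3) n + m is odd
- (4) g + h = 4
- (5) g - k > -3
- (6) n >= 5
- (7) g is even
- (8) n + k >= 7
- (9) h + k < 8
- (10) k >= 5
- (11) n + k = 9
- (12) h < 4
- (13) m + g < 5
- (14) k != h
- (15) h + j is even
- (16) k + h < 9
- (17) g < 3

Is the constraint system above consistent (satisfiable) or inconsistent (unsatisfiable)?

Unsatisfiable

From constraint 6: n ≥ 5. From constraint 10: k ≥ 5. Hence n + k ≥ 10. But constraint 11 requires n + k = 9, and 9 < 10. Contradiction.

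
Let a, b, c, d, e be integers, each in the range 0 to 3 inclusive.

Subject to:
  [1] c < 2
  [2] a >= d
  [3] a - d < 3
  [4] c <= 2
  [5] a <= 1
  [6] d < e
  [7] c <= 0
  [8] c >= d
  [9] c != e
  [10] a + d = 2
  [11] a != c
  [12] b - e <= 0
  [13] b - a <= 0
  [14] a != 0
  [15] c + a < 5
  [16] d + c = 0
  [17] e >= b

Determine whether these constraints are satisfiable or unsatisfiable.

Unsatisfiable

From constraint 5: a ≤ 1. From constraints 7 and 8: d ≤ c ≤ 0. Hence a + d ≤ 1. But constraint 10 requires a + d = 2, and 2 > 1. Contradiction.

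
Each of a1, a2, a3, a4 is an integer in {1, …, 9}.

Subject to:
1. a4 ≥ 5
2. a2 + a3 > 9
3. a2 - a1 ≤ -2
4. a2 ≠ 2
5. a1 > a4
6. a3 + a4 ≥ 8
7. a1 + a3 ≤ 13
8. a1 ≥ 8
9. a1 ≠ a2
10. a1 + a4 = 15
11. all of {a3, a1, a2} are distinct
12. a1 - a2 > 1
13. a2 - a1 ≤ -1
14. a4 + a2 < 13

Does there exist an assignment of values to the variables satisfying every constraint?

One satisfying assignment is a1 = 9, a2 = 6, a3 = 4, a4 = 6.
For the less obvious constraints — constraint 2: a2 + a3 = 10; constraint 3: a2 - a1 = -3 — and the others hold by inspection.

Satisfiable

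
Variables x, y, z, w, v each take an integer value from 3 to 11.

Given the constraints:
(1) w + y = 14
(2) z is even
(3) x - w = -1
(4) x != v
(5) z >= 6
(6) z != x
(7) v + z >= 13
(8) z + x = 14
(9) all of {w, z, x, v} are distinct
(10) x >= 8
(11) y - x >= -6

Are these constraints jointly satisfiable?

Satisfiable

Take x = 8, y = 5, z = 6, w = 9, v = 7. Then constraint 1: w + y = 14; constraint 3: x - w = -1; constraint 7: v + z = 13, and every other listed constraint is also met.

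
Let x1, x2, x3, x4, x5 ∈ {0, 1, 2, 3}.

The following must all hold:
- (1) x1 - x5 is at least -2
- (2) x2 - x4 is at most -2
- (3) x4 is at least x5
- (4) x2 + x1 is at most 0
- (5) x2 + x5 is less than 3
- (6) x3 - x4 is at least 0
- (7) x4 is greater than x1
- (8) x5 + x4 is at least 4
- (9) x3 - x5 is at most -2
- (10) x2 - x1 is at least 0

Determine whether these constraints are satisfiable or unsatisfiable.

Unsatisfiable

Constraints 1, 2, 6, 9, and 10 give x2 − x1 ≥ 0, x1 − x5 ≥ -2, x5 − x3 ≥ 2, x3 − x4 ≥ 0, x4 − x2 ≥ 2.
Adding all 5 inequalities: the left sides telescope to 0, and the right sides sum to 0 + (-2) + 2 + 0 + 2 = 2. So 0 ≥ 2, which is false.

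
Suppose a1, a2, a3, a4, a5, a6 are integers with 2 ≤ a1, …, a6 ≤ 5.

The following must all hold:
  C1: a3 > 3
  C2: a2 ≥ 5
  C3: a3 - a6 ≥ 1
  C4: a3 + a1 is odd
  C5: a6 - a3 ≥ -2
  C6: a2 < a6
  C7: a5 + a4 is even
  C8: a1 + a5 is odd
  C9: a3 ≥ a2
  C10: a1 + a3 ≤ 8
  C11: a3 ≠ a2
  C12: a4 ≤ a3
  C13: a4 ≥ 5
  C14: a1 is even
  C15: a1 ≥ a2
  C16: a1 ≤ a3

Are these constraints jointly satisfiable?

Unsatisfiable

From constraints 2 and 15: a1 ≥ a2 ≥ 5. From constraints 12 and 13: a3 ≥ a4 ≥ 5. Hence a1 + a3 ≥ 10. But constraint 10 requires a1 + a3 ≤ 8, and 8 < 10. Contradiction.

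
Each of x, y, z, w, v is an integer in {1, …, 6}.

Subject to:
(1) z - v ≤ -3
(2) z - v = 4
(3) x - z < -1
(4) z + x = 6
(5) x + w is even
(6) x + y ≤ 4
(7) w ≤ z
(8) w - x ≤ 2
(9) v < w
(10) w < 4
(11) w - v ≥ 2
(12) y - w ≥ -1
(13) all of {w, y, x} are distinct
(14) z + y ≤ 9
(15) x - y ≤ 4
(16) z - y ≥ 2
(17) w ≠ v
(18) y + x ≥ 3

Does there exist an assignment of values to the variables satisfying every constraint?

Unsatisfiable

Constraints 1, 8, 11, 15, and 16 give v − z ≥ 3, z − y ≥ 2, y − x ≥ -4, x − w ≥ -2, w − v ≥ 2.
Adding all 5 inequalities: the left sides telescope to 0, and the right sides sum to 3 + 2 + (-4) + (-2) + 2 = 1. So 0 ≥ 1, which is false.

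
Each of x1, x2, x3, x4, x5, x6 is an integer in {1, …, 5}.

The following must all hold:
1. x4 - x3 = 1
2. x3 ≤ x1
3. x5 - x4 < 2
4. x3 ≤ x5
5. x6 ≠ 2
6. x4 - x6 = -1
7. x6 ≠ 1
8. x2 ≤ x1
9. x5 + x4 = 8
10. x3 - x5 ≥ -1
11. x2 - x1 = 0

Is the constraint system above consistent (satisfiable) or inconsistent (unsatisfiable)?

Take x1 = 5, x2 = 5, x3 = 3, x4 = 4, x5 = 4, x6 = 5. Then constraint 1: x4 - x3 = 1; constraint 3: x5 - x4 = 0; constraint 6: x4 - x6 = -1, and every other listed constraint is also met.

Satisfiable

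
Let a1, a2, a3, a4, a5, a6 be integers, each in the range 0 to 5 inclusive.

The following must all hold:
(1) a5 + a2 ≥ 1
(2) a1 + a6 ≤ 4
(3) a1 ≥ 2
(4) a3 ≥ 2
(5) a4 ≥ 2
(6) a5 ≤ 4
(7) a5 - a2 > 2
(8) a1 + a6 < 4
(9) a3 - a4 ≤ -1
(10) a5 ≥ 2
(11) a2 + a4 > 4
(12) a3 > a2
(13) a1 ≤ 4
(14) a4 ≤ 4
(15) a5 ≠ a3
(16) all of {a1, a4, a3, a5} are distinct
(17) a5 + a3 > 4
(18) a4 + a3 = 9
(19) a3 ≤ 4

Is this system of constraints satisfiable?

Constraints 3, 4, 5, 6, 10, 13, 14, and 19 confine each of a1, a4, a3, a5 to the 3 values {2, …, 4}.
Constraint 16 requires all 4 of them to be distinct, but only 3 values are available — impossible by the pigeonhole principle.

Unsatisfiable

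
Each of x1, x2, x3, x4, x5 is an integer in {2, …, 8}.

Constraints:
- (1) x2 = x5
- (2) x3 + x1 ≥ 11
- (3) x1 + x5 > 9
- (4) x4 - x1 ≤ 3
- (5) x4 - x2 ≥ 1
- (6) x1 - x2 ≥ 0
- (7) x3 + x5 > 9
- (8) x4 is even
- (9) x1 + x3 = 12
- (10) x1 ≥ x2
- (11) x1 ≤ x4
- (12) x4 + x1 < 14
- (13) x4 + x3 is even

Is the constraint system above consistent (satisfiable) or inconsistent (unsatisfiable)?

Take x1 = 6, x2 = 5, x3 = 6, x4 = 6, x5 = 5. Then constraint 2: x3 + x1 = 12; constraint 3: x1 + x5 = 11; constraint 4: x4 - x1 = 0, and every other listed constraint is also met.

Satisfiable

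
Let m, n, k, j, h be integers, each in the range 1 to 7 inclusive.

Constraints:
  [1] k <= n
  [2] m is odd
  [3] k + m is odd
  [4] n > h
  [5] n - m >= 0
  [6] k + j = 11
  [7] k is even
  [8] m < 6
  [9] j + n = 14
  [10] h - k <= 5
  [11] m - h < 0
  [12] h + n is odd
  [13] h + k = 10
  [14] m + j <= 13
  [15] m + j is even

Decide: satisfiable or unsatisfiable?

Satisfiable

The assignment m = 5, n = 7, k = 4, j = 7, h = 6 works:
  constraint 5 holds since n - m = 2.
  constraint 6 holds since k + j = 11.
  constraint 9 holds since j + n = 14.
The rest check out directly.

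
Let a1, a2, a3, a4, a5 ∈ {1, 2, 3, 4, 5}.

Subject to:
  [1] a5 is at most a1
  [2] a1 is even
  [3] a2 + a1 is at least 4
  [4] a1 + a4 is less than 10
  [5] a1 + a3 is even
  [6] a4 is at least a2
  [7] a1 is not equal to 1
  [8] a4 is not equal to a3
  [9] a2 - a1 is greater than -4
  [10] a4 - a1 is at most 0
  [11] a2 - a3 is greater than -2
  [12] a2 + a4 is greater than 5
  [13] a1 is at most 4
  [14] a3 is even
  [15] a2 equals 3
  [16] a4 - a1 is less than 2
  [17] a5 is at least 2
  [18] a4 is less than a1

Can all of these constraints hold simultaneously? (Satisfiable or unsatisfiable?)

Satisfiable

Setting (a1, a2, a3, a4, a5) = (4, 3, 4, 3, 4) satisfies everything: constraint 3: a2 + a1 = 7; constraint 4: a1 + a4 = 7; constraint 9: a2 - a1 = -1, and the others follow.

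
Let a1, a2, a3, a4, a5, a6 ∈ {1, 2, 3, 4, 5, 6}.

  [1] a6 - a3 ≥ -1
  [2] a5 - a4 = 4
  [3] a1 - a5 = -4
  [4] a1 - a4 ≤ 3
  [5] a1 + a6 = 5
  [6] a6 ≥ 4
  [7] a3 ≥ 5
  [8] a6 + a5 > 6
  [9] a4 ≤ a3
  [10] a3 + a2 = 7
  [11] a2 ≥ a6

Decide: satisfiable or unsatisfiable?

From constraint 7: a3 ≥ 5. From constraints 6 and 11: a2 ≥ a6 ≥ 4. Hence a3 + a2 ≥ 9. But constraint 10 requires a3 + a2 = 7, and 7 < 9. Contradiction.

Unsatisfiable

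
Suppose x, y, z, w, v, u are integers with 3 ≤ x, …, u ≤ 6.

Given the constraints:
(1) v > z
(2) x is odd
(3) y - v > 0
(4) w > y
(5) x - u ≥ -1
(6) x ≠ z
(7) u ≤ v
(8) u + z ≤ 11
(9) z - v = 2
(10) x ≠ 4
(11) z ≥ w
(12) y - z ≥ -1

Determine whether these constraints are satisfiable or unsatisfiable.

Unsatisfiable

Constraints 1, 3, 4, and 11 give y < w, w ≤ z, z < v, v < y. Chaining: y < w ≤ z < v < y, which forces y < y — impossible.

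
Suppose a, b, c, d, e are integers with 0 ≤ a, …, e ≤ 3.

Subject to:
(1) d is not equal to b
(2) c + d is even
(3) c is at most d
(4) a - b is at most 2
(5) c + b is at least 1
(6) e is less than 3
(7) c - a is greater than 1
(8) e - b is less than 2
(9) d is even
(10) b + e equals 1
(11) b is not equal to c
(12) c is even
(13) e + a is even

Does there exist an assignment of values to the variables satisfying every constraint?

The assignment a = 0, b = 1, c = 2, d = 2, e = 0 works:
  constraint 4 holds since a - b = -1.
  constraint 5 holds since c + b = 3.
The rest check out directly.

Satisfiable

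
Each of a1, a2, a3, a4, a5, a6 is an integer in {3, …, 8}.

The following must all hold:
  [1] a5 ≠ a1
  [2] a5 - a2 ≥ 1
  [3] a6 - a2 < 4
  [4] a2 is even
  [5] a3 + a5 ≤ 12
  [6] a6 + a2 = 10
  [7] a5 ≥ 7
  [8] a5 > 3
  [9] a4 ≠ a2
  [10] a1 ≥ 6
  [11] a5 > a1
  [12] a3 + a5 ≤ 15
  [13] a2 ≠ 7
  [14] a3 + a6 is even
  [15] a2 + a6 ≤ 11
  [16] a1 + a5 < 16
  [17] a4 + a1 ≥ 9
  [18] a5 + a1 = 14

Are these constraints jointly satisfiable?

The assignment a1 = 6, a2 = 4, a3 = 4, a4 = 6, a5 = 8, a6 = 6 works:
  constraint 2 holds since a5 - a2 = 4.
  constraint 3 holds since a6 - a2 = 2.
  constraint 5 holds since a3 + a5 = 12.
The rest check out directly.

Satisfiable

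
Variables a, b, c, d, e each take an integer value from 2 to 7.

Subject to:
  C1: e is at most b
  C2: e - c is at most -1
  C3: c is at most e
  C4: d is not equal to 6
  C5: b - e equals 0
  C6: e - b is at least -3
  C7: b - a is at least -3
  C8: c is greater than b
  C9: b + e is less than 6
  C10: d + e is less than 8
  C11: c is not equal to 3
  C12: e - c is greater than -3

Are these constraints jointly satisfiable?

Unsatisfiable

Constraints 1, 3, and 8 give b < c, c ≤ e, e ≤ b. Chaining: b < c ≤ e ≤ b, which forces b < b — impossible.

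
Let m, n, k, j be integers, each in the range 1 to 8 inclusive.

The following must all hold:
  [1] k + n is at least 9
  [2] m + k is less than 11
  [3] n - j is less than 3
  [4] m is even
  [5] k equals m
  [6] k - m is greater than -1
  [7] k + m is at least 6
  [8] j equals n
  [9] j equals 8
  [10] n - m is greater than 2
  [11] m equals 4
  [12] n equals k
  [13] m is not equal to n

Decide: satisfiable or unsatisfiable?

Unsatisfiable

Constraint 9 fixes j = 8 and constraint 11 fixes m = 4. Constraints 5, 8, and 12 give j = n = k = m, so j = m. But 8 ≠ 4 — contradiction.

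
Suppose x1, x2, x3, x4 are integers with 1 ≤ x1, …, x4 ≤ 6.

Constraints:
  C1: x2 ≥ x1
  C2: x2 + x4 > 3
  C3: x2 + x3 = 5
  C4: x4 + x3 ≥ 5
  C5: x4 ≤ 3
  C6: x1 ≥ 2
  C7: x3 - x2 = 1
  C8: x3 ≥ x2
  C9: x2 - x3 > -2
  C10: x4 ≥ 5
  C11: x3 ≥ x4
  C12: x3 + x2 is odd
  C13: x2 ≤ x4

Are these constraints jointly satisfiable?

Unsatisfiable

From constraints 1 and 6: x2 ≥ x1 ≥ 2. From constraints 10 and 11: x3 ≥ x4 ≥ 5. Hence x2 + x3 ≥ 7. But constraint 3 requires x2 + x3 = 5, and 5 < 7. Contradiction.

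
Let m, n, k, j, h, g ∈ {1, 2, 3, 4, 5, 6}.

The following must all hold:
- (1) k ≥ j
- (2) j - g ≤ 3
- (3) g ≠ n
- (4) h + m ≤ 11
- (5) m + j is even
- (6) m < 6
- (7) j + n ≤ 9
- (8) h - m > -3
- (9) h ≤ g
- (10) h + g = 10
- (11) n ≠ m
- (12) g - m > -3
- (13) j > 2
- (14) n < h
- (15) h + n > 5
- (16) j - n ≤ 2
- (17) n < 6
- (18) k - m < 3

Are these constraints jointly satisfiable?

Satisfiable

Try m = 5, n = 3, k = 5, j = 5, h = 5, g = 5.
Check constraint 2: j - g = 0; constraint 4: h + m = 10; constraint 7: j + n = 8. The remaining constraints are straightforward to verify.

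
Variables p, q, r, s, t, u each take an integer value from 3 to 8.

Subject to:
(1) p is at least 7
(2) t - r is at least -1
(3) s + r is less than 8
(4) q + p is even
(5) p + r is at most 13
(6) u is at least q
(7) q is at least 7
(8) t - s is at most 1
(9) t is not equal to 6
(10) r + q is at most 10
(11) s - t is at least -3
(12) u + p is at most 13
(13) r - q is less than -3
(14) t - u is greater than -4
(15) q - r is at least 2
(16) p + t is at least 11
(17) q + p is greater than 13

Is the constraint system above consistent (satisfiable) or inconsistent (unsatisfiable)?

Unsatisfiable

From constraints 6 and 7: u ≥ q ≥ 7. From constraint 1: p ≥ 7. Hence u + p ≥ 14. But constraint 12 requires u + p ≤ 13, and 13 < 14. Contradiction.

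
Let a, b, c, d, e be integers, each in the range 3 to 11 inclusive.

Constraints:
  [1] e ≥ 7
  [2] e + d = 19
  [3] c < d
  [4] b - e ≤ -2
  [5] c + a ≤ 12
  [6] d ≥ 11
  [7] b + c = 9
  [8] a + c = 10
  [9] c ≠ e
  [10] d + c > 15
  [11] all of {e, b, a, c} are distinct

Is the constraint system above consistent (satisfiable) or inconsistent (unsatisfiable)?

Satisfiable

Setting (a, b, c, d, e) = (4, 3, 6, 11, 8) satisfies everything: constraint 2: e + d = 19; constraint 4: b - e = -5; constraint 5: c + a = 10, and the others follow.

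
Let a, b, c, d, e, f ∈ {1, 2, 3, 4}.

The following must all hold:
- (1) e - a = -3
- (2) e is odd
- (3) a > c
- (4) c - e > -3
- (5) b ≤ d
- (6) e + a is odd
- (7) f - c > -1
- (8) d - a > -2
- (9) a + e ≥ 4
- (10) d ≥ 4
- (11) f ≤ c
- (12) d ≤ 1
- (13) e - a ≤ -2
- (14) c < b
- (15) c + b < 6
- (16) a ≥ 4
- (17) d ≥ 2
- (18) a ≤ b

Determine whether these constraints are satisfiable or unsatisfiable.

Unsatisfiable

From constraints 16 and 18: b ≥ a and a ≥ 4, so b ≥ 4. From constraints 5 and 12: b ≤ d and d ≤ 1, so b ≤ 1. But 1 < 4, so no value of b works.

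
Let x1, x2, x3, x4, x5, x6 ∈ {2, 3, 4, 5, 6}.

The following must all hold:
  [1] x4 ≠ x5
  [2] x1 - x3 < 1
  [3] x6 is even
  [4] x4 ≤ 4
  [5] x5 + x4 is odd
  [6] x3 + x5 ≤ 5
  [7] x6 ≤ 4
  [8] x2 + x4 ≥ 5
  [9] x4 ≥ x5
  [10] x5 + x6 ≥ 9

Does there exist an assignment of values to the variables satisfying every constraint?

Unsatisfiable

From constraints 4 and 9: x5 ≤ x4 ≤ 4. From constraint 7: x6 ≤ 4. Hence x5 + x6 ≤ 8. But constraint 10 requires x5 + x6 ≥ 9, and 9 > 8. Contradiction.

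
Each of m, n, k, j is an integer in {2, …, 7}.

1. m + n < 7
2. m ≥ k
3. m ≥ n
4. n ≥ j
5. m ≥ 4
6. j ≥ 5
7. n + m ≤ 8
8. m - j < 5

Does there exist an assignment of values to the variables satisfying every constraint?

From constraints 4 and 6: n ≥ j ≥ 5. From constraint 5: m ≥ 4. Hence n + m ≥ 9. But constraint 7 requires n + m ≤ 8, and 8 < 9. Contradiction.

Unsatisfiable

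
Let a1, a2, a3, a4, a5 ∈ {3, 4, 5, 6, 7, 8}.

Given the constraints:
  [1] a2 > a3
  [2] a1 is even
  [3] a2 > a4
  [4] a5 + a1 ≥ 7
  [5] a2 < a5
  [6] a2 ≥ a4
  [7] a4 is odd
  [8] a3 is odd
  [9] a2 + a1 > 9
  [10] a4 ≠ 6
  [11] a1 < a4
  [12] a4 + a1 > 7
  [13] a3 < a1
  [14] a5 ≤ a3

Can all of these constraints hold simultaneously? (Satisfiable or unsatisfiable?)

Constraints 5, 6, 11, 13, and 14 give a2 < a5, a5 ≤ a3, a3 < a1, a1 < a4, a4 ≤ a2. Chaining: a2 < a5 ≤ a3 < a1 < a4 ≤ a2, which forces a2 < a2 — impossible.

Unsatisfiable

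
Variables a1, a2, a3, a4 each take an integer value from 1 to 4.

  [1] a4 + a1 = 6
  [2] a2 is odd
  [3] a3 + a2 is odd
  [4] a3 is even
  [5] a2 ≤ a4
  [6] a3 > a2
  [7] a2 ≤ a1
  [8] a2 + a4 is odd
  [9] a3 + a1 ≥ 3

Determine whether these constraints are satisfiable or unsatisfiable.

Setting (a1, a2, a3, a4) = (4, 1, 2, 2) satisfies everything: constraint 1: a4 + a1 = 6; constraint 2: a2 = 1 is odd; constraint 9: a3 + a1 = 6, and the others follow.

Satisfiable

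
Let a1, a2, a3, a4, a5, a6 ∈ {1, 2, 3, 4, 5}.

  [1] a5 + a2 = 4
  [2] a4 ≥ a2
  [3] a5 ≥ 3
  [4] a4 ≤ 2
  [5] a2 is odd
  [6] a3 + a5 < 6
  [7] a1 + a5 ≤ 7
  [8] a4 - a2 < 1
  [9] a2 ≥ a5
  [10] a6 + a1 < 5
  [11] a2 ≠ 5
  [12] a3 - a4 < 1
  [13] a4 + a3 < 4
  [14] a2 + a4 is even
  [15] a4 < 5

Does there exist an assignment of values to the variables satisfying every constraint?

From constraints 3 and 9: a2 ≥ a5 and a5 ≥ 3, so a2 ≥ 3. From constraints 2 and 4: a2 ≤ a4 and a4 ≤ 2, so a2 ≤ 2. But 2 < 3, so no value of a2 works.

Unsatisfiable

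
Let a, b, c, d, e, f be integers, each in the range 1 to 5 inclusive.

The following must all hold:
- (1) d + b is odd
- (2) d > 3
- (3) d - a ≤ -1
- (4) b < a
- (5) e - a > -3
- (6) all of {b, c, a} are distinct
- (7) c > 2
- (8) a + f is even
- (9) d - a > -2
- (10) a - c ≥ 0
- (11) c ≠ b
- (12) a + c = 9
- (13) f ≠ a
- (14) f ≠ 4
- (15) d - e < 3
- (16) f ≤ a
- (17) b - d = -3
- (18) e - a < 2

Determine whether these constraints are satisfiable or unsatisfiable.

Try a = 5, b = 1, c = 4, d = 4, e = 4, f = 1.
Check constraint 3: d - a = -1; constraint 5: e - a = -1. The remaining constraints are straightforward to verify.

Satisfiable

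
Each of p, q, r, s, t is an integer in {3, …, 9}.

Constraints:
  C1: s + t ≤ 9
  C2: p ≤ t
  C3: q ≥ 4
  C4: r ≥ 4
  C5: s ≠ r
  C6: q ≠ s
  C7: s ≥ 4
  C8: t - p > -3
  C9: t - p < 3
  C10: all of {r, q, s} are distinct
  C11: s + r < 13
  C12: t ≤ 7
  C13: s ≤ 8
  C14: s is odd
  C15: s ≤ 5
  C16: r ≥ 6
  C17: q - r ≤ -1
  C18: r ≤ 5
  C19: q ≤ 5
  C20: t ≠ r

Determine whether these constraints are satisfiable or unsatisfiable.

Unsatisfiable

Constraints 3, 4, 7, 15, 18, and 19 confine each of r, q, s to the 2 values {4, 5}.
Constraint 10 requires all 3 of them to be distinct, but only 2 values are available — impossible by the pigeonhole principle.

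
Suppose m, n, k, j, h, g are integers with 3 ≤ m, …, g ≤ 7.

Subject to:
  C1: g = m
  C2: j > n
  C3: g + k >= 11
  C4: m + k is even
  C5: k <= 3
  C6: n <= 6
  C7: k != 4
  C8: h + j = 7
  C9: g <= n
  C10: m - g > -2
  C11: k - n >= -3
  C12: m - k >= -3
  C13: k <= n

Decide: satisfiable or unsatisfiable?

From constraints 6 and 9: g ≤ n ≤ 6. From constraint 5: k ≤ 3. Hence g + k ≤ 9. But constraint 3 requires g + k ≥ 11, and 11 > 9. Contradiction.

Unsatisfiable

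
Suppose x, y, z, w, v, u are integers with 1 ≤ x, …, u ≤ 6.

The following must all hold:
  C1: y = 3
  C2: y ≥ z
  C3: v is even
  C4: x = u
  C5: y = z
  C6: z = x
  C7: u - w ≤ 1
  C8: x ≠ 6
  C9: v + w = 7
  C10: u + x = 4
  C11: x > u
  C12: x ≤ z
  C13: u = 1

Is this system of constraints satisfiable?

Constraint 1 fixes y = 3 and constraint 13 fixes u = 1. Constraints 4, 5, and 6 give y = z = x = u, so y = u. But 3 ≠ 1 — contradiction.

Unsatisfiable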